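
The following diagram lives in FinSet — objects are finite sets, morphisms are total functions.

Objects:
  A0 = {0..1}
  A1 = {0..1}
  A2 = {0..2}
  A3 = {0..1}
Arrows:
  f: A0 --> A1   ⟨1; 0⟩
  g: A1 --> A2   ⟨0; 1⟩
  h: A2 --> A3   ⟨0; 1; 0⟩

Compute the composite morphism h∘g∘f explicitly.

  0 f-->1 g-->1 h-->1
  1 f-->0 g-->0 h-->0
composite: ⟨1; 0⟩

Answer: ⟨1; 0⟩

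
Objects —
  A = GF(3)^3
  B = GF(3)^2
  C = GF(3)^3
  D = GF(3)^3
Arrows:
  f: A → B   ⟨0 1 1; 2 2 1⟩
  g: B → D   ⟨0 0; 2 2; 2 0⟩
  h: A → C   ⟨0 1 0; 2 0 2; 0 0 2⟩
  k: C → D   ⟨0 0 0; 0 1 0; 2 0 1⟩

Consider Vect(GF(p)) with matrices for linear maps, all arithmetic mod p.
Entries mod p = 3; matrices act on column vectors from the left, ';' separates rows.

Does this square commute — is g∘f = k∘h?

1) trace f;g:
  e0=[1,0,0] f→[0,2] g→[0,1,0]
  e1=[0,1,0] f→[1,2] g→[0,0,2]
  e2=[0,0,1] f→[1,1] g→[0,1,2]
  composite₁ = ⟨0 0 0; 1 0 1; 0 2 2⟩
2) trace h;k:
  e0=[1,0,0] h→[0,2,0] k→[0,2,0]
  e1=[0,1,0] h→[1,0,0] k→[0,0,2]
  e2=[0,0,1] h→[0,2,2] k→[0,2,2]
  composite₂ = ⟨0 0 0; 2 0 2; 0 2 2⟩
Equal? differ; not commutative

Answer: DOES NOT COMMUTE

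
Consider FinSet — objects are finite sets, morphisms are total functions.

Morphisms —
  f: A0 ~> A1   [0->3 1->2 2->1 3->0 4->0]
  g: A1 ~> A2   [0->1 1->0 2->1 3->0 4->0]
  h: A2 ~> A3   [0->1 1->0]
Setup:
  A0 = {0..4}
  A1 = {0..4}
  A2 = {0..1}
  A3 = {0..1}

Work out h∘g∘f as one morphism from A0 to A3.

  0 f~>3 g~>0 h~>1
  1 f~>2 g~>1 h~>0
  2 f~>1 g~>0 h~>1
  3 f~>0 g~>1 h~>0
  4 f~>0 g~>1 h~>0
result: [0->1 1->0 2->1 3->0 4->0]

Answer: [0->1 1->0 2->1 3->0 4->0]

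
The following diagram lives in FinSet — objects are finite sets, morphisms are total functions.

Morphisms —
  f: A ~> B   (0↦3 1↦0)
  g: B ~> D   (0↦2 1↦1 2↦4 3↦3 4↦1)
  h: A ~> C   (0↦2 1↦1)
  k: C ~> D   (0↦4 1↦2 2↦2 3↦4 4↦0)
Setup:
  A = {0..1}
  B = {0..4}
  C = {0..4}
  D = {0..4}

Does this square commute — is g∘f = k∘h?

Answer: DOES NOT COMMUTE

Trace:
1) trace f;g:
  0 f~>3 g~>3
  1 f~>0 g~>2
  composite₁ = (0↦3 1↦2)
2) trace h;k:
  0 h~>2 k~>2
  1 h~>1 k~>2
  composite₂ = (0↦2 1↦2)
Equal? NO — does not commute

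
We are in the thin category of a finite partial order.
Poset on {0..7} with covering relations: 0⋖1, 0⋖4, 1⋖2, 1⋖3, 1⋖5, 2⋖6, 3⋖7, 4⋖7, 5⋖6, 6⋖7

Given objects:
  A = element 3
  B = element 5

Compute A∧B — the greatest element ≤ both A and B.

Answer: A∧B = 1

Work:
Common predecessors of 3,5: {0,1}
  0 ⊑ 1
  1 ⊑ 1
glb = 1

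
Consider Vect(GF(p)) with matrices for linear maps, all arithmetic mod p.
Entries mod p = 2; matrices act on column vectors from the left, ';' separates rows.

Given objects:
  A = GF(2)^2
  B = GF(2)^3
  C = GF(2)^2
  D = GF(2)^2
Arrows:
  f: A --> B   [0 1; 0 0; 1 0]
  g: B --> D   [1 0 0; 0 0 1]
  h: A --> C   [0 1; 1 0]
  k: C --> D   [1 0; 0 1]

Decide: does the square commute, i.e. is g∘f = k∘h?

Answer: COMMUTES

Derivation:
1) trace f;g:
  e0=(1,0) f-->(0,0,1) g-->(0,1)
  e1=(0,1) f-->(1,0,0) g-->(1,0)
  composite₁ = [0 1; 1 0]
2) trace h;k:
  e0=(1,0) h-->(0,1) k-->(0,1)
  e1=(0,1) h-->(1,0) k-->(1,0)
  composite₂ = [0 1; 1 0]
Equal? YES — commutes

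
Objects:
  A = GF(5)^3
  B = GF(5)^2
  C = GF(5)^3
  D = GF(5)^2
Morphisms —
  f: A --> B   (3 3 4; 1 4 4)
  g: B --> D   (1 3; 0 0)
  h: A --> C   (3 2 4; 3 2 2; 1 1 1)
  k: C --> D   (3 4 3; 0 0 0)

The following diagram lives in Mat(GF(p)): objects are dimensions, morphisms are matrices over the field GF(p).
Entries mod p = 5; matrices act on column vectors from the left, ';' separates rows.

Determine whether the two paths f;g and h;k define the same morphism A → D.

Answer: DOES NOT COMMUTE

Trace:
Along f;g (path 1):
  e0=[1,0,0] f-->[3,1] g-->[1,0]
  e1=[0,1,0] f-->[3,4] g-->[0,0]
  e2=[0,0,1] f-->[4,4] g-->[1,0]
  ⟦path⟧₁ = (1 0 1; 0 0 0)
Along h;k (path 2):
  e0=[1,0,0] h-->[3,3,1] k-->[4,0]
  e1=[0,1,0] h-->[2,2,1] k-->[2,0]
  e2=[0,0,1] h-->[4,2,1] k-->[3,0]
  ⟦path⟧₂ = (4 2 3; 0 0 0)
Equal? distinct morphisms ✗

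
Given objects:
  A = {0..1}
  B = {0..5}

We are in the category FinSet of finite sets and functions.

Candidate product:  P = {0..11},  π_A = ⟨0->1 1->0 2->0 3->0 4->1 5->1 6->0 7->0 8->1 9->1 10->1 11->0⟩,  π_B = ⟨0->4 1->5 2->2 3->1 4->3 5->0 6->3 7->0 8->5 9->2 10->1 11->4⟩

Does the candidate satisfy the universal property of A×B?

Answer: VALID PRODUCT

Derivation:
|A|·|B| = 2·6 = 12;  |P| = 12
Check the pairing map k ↦ (π_A(k), π_B(k)):
  0 -> (1,4)
  1 -> (0,5)
  2 -> (0,2)
  3 -> (0,1)
  4 -> (1,3)
  5 -> (1,0)
  6 -> (0,3)
  7 -> (0,0)
  8 -> (1,5)
  9 -> (1,2)
  10 -> (1,1)
  11 -> (0,4)
distinct pairs in image: 12 / 12 needed
  → bijection onto A×B; projections well-typed.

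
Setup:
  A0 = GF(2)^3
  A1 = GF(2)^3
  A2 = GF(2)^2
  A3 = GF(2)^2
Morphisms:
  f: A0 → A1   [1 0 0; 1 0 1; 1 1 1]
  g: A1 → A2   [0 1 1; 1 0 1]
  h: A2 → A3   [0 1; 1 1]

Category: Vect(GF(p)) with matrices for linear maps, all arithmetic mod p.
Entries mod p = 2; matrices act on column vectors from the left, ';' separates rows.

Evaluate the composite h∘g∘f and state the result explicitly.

  e0=[1,0,0] f→[1,1,1] g→[0,0] h→[0,0]
  e1=[0,1,0] f→[0,0,1] g→[1,1] h→[1,0]
  e2=[0,0,1] f→[0,1,1] g→[0,1] h→[1,1]
composite: [0 1 1; 0 0 1]

Answer: [0 1 1; 0 0 1]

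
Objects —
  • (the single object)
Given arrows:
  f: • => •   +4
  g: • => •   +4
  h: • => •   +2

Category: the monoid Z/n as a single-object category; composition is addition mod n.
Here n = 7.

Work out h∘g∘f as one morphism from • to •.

Answer: +3

Trace:
  0 +4≡4 +4≡1 +2≡3  (mod 7)
⟦path⟧: +3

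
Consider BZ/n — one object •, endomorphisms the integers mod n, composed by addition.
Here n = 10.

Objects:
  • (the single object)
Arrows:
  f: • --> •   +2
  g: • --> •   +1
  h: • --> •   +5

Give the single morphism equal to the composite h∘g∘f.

Answer: +8

Work:
  0 +2≡2 +1≡3 +5≡8  (mod 10)
composite: +8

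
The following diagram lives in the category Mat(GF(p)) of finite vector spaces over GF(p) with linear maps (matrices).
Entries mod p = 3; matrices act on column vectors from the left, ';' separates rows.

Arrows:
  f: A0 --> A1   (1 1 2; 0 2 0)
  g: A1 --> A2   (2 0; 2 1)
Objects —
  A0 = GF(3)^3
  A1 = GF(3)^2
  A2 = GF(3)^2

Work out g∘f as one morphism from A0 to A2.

Answer: (2 2 1; 2 1 1)

Trace:
  e0=⟨1,0,0⟩ f-->⟨1,0⟩ g-->⟨2,2⟩
  e1=⟨0,1,0⟩ f-->⟨1,2⟩ g-->⟨2,1⟩
  e2=⟨0,0,1⟩ f-->⟨2,0⟩ g-->⟨1,1⟩
⟦path⟧: (2 2 1; 2 1 1)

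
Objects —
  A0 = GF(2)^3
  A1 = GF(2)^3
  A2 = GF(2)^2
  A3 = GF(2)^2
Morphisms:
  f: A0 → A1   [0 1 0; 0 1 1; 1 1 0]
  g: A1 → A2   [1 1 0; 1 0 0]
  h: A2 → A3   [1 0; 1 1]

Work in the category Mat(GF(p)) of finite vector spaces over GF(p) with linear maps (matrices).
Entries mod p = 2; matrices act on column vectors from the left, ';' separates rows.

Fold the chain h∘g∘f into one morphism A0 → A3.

  e0=⟨1,0,0⟩ f→⟨0,0,1⟩ g→⟨0,0⟩ h→⟨0,0⟩
  e1=⟨0,1,0⟩ f→⟨1,1,1⟩ g→⟨0,1⟩ h→⟨0,1⟩
  e2=⟨0,0,1⟩ f→⟨0,1,0⟩ g→⟨1,0⟩ h→⟨1,1⟩
composite: [0 0 1; 0 1 1]

Answer: [0 0 1; 0 1 1]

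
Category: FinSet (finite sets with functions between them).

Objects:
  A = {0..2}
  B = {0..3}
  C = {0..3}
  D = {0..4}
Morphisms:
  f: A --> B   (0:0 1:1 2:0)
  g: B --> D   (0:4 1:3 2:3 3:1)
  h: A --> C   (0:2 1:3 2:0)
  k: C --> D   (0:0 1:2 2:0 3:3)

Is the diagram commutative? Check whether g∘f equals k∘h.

Answer: DOES NOT COMMUTE

Work:
Path 1 = f;g:
  0 f-->0 g-->4
  1 f-->1 g-->3
  2 f-->0 g-->4
  ⟦path⟧₁ = (0:4 1:3 2:4)
Path 2 = h;k:
  0 h-->2 k-->0
  1 h-->3 k-->3
  2 h-->0 k-->0
  ⟦path⟧₂ = (0:0 1:3 2:0)
Equal? differ; not commutative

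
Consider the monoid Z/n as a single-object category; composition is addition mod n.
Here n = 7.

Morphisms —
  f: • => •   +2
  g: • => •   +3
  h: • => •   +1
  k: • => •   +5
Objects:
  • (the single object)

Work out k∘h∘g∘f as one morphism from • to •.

  0 +2≡2 +3≡5 +1≡6 +5≡4  (mod 7)
composite: +4

Answer: +4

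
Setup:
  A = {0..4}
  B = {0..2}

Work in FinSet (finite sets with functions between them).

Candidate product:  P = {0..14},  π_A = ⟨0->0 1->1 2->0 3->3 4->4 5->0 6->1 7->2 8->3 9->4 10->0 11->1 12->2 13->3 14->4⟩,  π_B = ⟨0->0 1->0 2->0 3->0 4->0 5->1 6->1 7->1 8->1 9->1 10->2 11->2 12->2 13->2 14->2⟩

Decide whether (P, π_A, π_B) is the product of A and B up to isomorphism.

|A|·|B| = 5·3 = 15;  |P| = 15
Check the pairing map k ↦ (π_A(k), π_B(k)):
  0 -> (0,0)
  1 -> (1,0)
  2 -> (0,0)  ✗ repeats pair of k=0
  3 -> (3,0)
  4 -> (4,0)
  5 -> (0,1)
  6 -> (1,1)
  7 -> (2,1)
  8 -> (3,1)
  9 -> (4,1)
  10 -> (0,2)
  11 -> (1,2)
  12 -> (2,2)
  13 -> (3,2)
  14 -> (4,2)
distinct pairs in image: 14 / 15 needed
  → (0,0) hit at k=0 and k=2

Answer: NOT A VALID PRODUCT — duplicate pair at indices 0,2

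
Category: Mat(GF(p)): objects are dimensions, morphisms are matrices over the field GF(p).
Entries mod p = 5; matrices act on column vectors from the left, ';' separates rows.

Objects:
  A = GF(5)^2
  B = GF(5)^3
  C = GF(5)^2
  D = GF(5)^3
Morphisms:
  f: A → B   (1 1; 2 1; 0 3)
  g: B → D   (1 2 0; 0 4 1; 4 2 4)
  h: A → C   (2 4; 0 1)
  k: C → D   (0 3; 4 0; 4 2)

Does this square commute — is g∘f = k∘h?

Path 1 = f;g:
  e0=⟨1,0⟩ f→⟨1,2,0⟩ g→⟨0,3,3⟩
  e1=⟨0,1⟩ f→⟨1,1,3⟩ g→⟨3,2,3⟩
  result₁ = (0 3; 3 2; 3 3)
Path 2 = h;k:
  e0=⟨1,0⟩ h→⟨2,0⟩ k→⟨0,3,3⟩
  e1=⟨0,1⟩ h→⟨4,1⟩ k→⟨3,1,3⟩
  result₂ = (0 3; 3 1; 3 3)
Equal? NO — does not commute

Answer: DOES NOT COMMUTE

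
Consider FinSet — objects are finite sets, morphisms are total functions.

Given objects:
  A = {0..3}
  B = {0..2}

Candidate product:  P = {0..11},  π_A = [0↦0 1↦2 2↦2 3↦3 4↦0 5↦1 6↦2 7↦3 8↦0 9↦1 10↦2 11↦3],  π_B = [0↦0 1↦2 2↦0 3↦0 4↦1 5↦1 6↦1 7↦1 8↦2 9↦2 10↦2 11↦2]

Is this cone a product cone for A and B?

Answer: NOT A VALID PRODUCT — duplicate pair at indices 10,1

Derivation:
|A|·|B| = 4·3 = 12;  |P| = 12
Check the pairing map k ↦ (π_A(k), π_B(k)):
  0 ↦ (0,0)
  1 ↦ (2,2)
  2 ↦ (2,0)
  3 ↦ (3,0)
  4 ↦ (0,1)
  5 ↦ (1,1)
  6 ↦ (2,1)
  7 ↦ (3,1)
  8 ↦ (0,2)
  9 ↦ (1,2)
  10 ↦ (2,2)  ✗ repeats pair of k=1
  11 ↦ (3,2)
distinct pairs in image: 11 / 12 needed
  → (2,2) hit at k=1 and k=10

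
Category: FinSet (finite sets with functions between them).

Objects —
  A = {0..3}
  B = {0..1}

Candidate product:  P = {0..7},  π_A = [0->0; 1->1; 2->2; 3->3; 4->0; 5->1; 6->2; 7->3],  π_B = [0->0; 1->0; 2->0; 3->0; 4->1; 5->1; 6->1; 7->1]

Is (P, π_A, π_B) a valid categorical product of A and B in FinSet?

|A|·|B| = 4·2 = 8;  |P| = 8
Check the pairing map k ↦ (π_A(k), π_B(k)):
  0 -> (0,0)
  1 -> (1,0)
  2 -> (2,0)
  3 -> (3,0)
  4 -> (0,1)
  5 -> (1,1)
  6 -> (2,1)
  7 -> (3,1)
distinct pairs in image: 8 / 8 needed
  → bijection onto A×B; projections well-typed.

Answer: VALID PRODUCT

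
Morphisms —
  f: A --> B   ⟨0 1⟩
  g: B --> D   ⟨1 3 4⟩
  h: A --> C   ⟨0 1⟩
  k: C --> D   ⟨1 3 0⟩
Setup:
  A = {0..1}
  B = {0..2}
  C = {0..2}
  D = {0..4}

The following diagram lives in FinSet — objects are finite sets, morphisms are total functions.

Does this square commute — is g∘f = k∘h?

Path 1 = f;g:
  0 f-->0 g-->1
  1 f-->1 g-->3
  ⟦path⟧₁ = ⟨1 3⟩
Path 2 = h;k:
  0 h-->0 k-->1
  1 h-->1 k-->3
  ⟦path⟧₂ = ⟨1 3⟩
Equal? equal; square commutes

Answer: COMMUTES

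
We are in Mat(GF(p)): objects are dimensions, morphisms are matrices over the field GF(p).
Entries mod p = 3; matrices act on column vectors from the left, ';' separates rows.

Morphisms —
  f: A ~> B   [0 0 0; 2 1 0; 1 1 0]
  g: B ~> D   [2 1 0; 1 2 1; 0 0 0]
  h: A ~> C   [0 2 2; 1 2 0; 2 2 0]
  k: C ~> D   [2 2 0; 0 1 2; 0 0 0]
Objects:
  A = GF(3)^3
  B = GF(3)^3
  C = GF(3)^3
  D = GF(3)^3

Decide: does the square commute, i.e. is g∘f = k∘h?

Answer: DOES NOT COMMUTE

Derivation:
1) trace f;g:
  e0=⟨1,0,0⟩ f~>⟨0,2,1⟩ g~>⟨2,2,0⟩
  e1=⟨0,1,0⟩ f~>⟨0,1,1⟩ g~>⟨1,0,0⟩
  e2=⟨0,0,1⟩ f~>⟨0,0,0⟩ g~>⟨0,0,0⟩
  result₁ = [2 1 0; 2 0 0; 0 0 0]
2) trace h;k:
  e0=⟨1,0,0⟩ h~>⟨0,1,2⟩ k~>⟨2,2,0⟩
  e1=⟨0,1,0⟩ h~>⟨2,2,2⟩ k~>⟨2,0,0⟩
  e2=⟨0,0,1⟩ h~>⟨2,0,0⟩ k~>⟨1,0,0⟩
  result₂ = [2 2 1; 2 0 0; 0 0 0]
Equal? NO — does not commute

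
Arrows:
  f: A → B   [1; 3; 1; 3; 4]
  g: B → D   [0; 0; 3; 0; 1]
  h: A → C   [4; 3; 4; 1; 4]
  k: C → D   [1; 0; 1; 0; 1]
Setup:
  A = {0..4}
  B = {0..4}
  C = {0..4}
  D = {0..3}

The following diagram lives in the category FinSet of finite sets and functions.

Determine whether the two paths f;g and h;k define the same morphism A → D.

Answer: DOES NOT COMMUTE

Derivation:
Path 1 = f;g:
  0 f→1 g→0
  1 f→3 g→0
  2 f→1 g→0
  3 f→3 g→0
  4 f→4 g→1
  result₁ = [0; 0; 0; 0; 1]
Path 2 = h;k:
  0 h→4 k→1
  1 h→3 k→0
  2 h→4 k→1
  3 h→1 k→0
  4 h→4 k→1
  result₂ = [1; 0; 1; 0; 1]
Equal? differ; not commutative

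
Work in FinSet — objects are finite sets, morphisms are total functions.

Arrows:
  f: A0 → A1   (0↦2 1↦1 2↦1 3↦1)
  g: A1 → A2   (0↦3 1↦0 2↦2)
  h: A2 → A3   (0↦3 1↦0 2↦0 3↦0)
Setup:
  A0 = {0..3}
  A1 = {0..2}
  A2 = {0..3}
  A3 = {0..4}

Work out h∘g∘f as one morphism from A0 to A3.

Answer: (0↦0 1↦3 2↦3 3↦3)

Work:
  0 f→2 g→2 h→0
  1 f→1 g→0 h→3
  2 f→1 g→0 h→3
  3 f→1 g→0 h→3
⟦path⟧: (0↦0 1↦3 2↦3 3↦3)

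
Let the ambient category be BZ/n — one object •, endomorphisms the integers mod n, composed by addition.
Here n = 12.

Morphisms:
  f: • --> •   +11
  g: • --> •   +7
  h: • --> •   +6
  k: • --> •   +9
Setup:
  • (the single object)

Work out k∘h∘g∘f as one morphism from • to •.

Answer: +9

Work:
  0 +11≡11 +7≡6 +6≡0 +9≡9  (mod 12)
composite: +9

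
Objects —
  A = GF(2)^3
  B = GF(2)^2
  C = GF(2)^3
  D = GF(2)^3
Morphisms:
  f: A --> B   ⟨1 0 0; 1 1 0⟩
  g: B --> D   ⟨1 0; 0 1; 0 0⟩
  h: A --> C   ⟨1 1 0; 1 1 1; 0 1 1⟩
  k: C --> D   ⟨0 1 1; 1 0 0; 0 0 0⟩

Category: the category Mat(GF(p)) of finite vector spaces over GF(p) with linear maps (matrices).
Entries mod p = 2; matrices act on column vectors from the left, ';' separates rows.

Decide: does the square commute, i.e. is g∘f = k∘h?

Path 1 = f;g:
  e0=⟨1,0,0⟩ f-->⟨1,1⟩ g-->⟨1,1,0⟩
  e1=⟨0,1,0⟩ f-->⟨0,1⟩ g-->⟨0,1,0⟩
  e2=⟨0,0,1⟩ f-->⟨0,0⟩ g-->⟨0,0,0⟩
  ⟦path⟧₁ = ⟨1 0 0; 1 1 0; 0 0 0⟩
Path 2 = h;k:
  e0=⟨1,0,0⟩ h-->⟨1,1,0⟩ k-->⟨1,1,0⟩
  e1=⟨0,1,0⟩ h-->⟨1,1,1⟩ k-->⟨0,1,0⟩
  e2=⟨0,0,1⟩ h-->⟨0,1,1⟩ k-->⟨0,0,0⟩
  ⟦path⟧₂ = ⟨1 0 0; 1 1 0; 0 0 0⟩
Equal? equal; square commutes

Answer: COMMUTES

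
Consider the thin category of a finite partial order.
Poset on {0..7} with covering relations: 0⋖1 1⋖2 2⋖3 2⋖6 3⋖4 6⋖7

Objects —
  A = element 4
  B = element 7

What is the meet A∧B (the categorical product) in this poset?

Answer: A∧B = 2

Derivation:
Lower bounds of A=4 and B=7: {0,1,2}
  0 ⊑ 2
  1 ⊑ 2
  2 ⊑ 2
glb = 2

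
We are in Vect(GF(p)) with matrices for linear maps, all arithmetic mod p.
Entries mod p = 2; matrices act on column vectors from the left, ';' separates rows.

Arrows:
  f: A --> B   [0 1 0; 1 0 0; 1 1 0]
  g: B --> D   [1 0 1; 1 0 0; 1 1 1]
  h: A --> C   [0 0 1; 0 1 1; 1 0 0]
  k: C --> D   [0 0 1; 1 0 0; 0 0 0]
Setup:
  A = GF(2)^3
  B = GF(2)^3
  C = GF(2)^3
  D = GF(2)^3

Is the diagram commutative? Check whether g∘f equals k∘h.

Along f;g (path 1):
  e0=[1,0,0] f-->[0,1,1] g-->[1,0,0]
  e1=[0,1,0] f-->[1,0,1] g-->[0,1,0]
  e2=[0,0,1] f-->[0,0,0] g-->[0,0,0]
  composite₁ = [1 0 0; 0 1 0; 0 0 0]
Along h;k (path 2):
  e0=[1,0,0] h-->[0,0,1] k-->[1,0,0]
  e1=[0,1,0] h-->[0,1,0] k-->[0,0,0]
  e2=[0,0,1] h-->[1,1,0] k-->[0,1,0]
  composite₂ = [1 0 0; 0 0 1; 0 0 0]
Equal? NO — does not commute

Answer: DOES NOT COMMUTE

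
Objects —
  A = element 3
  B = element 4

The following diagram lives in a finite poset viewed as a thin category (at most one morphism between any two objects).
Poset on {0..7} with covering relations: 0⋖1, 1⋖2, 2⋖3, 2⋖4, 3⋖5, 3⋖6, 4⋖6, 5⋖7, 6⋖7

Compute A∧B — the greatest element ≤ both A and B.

Answer: A∧B = 2

Work:
{x : x≤A ∧ x≤B} = {0,1,2}  (A=3, B=4)
  0 ≤ 2
  1 ≤ 2
  2 ≤ 2
glb = 2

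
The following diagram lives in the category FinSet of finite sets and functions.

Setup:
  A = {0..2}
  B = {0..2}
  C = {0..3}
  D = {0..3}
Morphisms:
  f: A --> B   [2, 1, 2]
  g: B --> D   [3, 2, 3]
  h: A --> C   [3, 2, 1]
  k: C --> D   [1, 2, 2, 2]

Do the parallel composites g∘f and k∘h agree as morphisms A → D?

Answer: DOES NOT COMMUTE

Derivation:
Path 1 = f;g:
  0 f-->2 g-->3
  1 f-->1 g-->2
  2 f-->2 g-->3
  ⟦path⟧₁ = [3, 2, 3]
Path 2 = h;k:
  0 h-->3 k-->2
  1 h-->2 k-->2
  2 h-->1 k-->2
  ⟦path⟧₂ = [2, 2, 2]
Equal? differ; not commutative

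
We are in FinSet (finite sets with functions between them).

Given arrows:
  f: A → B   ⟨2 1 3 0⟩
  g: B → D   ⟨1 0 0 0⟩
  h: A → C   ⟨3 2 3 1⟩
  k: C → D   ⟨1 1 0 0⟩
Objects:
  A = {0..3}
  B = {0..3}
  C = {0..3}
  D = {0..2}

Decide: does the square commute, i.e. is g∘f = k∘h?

Along f;g (path 1):
  0 f→2 g→0
  1 f→1 g→0
  2 f→3 g→0
  3 f→0 g→1
  result₁ = ⟨0 0 0 1⟩
Along h;k (path 2):
  0 h→3 k→0
  1 h→2 k→0
  2 h→3 k→0
  3 h→1 k→1
  result₂ = ⟨0 0 0 1⟩
Equal? same morphism ✓

Answer: COMMUTES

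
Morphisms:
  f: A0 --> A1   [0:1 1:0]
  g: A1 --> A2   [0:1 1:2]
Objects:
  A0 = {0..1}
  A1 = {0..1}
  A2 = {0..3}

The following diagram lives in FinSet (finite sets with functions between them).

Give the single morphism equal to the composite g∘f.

Answer: [0:2 1:1]

Derivation:
  0 f-->1 g-->2
  1 f-->0 g-->1
composite: [0:2 1:1]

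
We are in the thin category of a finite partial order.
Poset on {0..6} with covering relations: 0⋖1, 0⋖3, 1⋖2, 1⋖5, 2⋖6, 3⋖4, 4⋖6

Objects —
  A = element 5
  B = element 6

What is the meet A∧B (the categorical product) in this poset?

Answer: A∧B = 1

Work:
Common predecessors of 5,6: {0,1}
  0 ⊑ 1
  1 ⊑ 1
glb = 1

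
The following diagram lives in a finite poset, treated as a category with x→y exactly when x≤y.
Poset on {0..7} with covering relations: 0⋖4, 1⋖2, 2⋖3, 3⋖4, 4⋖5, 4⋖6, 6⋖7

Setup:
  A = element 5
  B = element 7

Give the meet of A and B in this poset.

Answer: A∧B = 4

Trace:
Lower bounds of A=5 and B=7: {0,1,2,3,4}
  0 ≤ 4
  1 ≤ 4
  2 ≤ 4
  3 ≤ 4
  4 ≤ 4
glb = 4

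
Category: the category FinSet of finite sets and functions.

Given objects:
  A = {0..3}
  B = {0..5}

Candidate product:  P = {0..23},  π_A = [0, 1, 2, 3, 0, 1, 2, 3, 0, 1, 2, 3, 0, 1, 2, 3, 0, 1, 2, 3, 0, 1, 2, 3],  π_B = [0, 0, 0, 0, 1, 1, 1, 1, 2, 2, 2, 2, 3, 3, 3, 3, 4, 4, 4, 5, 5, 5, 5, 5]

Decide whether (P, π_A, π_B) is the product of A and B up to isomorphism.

Answer: NOT A VALID PRODUCT — duplicate pair at indices 23,19

Work:
|A|·|B| = 4·6 = 24;  |P| = 24
Check the pairing map k ↦ (π_A(k), π_B(k)):
  0 ↦ (0,0)
  1 ↦ (1,0)
  2 ↦ (2,0)
  3 ↦ (3,0)
  4 ↦ (0,1)
  5 ↦ (1,1)
  6 ↦ (2,1)
  7 ↦ (3,1)
  8 ↦ (0,2)
  9 ↦ (1,2)
  10 ↦ (2,2)
  11 ↦ (3,2)
  12 ↦ (0,3)
  13 ↦ (1,3)
  14 ↦ (2,3)
  15 ↦ (3,3)
  16 ↦ (0,4)
  17 ↦ (1,4)
  18 ↦ (2,4)
  19 ↦ (3,5)
  20 ↦ (0,5)
  21 ↦ (1,5)
  22 ↦ (2,5)
  23 ↦ (3,5)  ✗ repeats pair of k=19
distinct pairs in image: 23 / 24 needed
  → (3,5) hit at k=19 and k=23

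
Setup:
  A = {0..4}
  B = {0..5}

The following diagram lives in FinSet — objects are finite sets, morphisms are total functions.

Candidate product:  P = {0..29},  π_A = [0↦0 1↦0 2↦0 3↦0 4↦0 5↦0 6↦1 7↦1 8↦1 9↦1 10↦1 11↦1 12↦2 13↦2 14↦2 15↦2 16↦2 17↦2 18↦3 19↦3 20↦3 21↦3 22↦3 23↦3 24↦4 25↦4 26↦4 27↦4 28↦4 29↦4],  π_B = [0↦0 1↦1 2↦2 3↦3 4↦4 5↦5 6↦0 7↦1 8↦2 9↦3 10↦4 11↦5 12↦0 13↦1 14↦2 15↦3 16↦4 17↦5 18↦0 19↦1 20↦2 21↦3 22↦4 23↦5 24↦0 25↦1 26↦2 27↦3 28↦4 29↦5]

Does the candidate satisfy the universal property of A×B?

|A|·|B| = 5·6 = 30;  |P| = 30
Check the pairing map k ↦ (π_A(k), π_B(k)):
  0 ↦ (0,0)
  1 ↦ (0,1)
  2 ↦ (0,2)
  3 ↦ (0,3)
  4 ↦ (0,4)
  5 ↦ (0,5)
  6 ↦ (1,0)
  7 ↦ (1,1)
  8 ↦ (1,2)
  9 ↦ (1,3)
  10 ↦ (1,4)
  11 ↦ (1,5)
  12 ↦ (2,0)
  13 ↦ (2,1)
  14 ↦ (2,2)
  15 ↦ (2,3)
  16 ↦ (2,4)
  17 ↦ (2,5)
  18 ↦ (3,0)
  19 ↦ (3,1)
  20 ↦ (3,2)
  21 ↦ (3,3)
  22 ↦ (3,4)
  23 ↦ (3,5)
  24 ↦ (4,0)
  25 ↦ (4,1)
  26 ↦ (4,2)
  27 ↦ (4,3)
  28 ↦ (4,4)
  29 ↦ (4,5)
distinct pairs in image: 30 / 30 needed
  → bijection onto A×B; projections well-typed.

Answer: VALID PRODUCT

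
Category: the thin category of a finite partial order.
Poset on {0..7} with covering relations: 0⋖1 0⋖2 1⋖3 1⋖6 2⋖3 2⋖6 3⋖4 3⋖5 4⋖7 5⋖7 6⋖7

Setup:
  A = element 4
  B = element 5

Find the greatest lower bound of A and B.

Lower bounds of A=4 and B=5: {0,1,2,3}
  0 ≤ 3
  1 ≤ 3
  2 ≤ 3
  3 ≤ 3
glb = 3

Answer: A∧B = 3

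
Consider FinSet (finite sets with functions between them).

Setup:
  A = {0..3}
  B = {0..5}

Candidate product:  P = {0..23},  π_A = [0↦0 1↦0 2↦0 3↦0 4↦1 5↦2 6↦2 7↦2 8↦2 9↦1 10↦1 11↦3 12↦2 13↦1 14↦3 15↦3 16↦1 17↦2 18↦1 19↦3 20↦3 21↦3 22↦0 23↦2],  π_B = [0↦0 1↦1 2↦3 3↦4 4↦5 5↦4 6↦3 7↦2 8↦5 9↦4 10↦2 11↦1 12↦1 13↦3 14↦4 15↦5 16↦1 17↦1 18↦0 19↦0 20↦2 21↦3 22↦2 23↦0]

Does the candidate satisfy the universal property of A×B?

Answer: NOT A VALID PRODUCT — duplicate pair at indices 12,17

Derivation:
|A|·|B| = 4·6 = 24;  |P| = 24
Check the pairing map k ↦ (π_A(k), π_B(k)):
  0 ↦ (0,0)
  1 ↦ (0,1)
  2 ↦ (0,3)
  3 ↦ (0,4)
  4 ↦ (1,5)
  5 ↦ (2,4)
  6 ↦ (2,3)
  7 ↦ (2,2)
  8 ↦ (2,5)
  9 ↦ (1,4)
  10 ↦ (1,2)
  11 ↦ (3,1)
  12 ↦ (2,1)
  13 ↦ (1,3)
  14 ↦ (3,4)
  15 ↦ (3,5)
  16 ↦ (1,1)
  17 ↦ (2,1)  ✗ repeats pair of k=12
  18 ↦ (1,0)
  19 ↦ (3,0)
  20 ↦ (3,2)
  21 ↦ (3,3)
  22 ↦ (0,2)
  23 ↦ (2,0)
distinct pairs in image: 23 / 24 needed
  → (2,1) hit at k=12 and k=17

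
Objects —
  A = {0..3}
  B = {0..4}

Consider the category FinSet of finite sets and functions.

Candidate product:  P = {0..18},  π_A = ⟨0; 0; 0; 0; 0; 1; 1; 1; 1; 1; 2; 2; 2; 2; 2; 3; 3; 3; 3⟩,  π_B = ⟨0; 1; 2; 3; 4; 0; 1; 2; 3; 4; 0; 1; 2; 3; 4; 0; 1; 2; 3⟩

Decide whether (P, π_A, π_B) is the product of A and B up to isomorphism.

Answer: NOT A VALID PRODUCT — |P|=19 ≠ |A|·|B|=20

Trace:
|A|·|B| = 4·5 = 20;  |P| = 19
  → cardinalities differ; no bijection possible.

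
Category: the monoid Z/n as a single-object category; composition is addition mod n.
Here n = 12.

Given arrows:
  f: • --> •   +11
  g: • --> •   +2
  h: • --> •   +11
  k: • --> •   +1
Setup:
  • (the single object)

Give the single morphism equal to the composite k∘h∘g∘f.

Answer: +1

Derivation:
  0 +11≡11 +2≡1 +11≡0 +1≡1  (mod 12)
result: +1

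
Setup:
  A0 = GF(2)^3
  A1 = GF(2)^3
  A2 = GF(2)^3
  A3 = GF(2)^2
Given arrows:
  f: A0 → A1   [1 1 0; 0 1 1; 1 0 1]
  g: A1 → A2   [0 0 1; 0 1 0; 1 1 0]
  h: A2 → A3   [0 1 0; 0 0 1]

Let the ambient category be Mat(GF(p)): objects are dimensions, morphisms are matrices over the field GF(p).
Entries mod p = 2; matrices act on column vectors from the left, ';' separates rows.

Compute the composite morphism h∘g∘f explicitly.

  e0=(1,0,0) f→(1,0,1) g→(1,0,1) h→(0,1)
  e1=(0,1,0) f→(1,1,0) g→(0,1,0) h→(1,0)
  e2=(0,0,1) f→(0,1,1) g→(1,1,1) h→(1,1)
⟦path⟧: [0 1 1; 1 0 1]

Answer: [0 1 1; 1 0 1]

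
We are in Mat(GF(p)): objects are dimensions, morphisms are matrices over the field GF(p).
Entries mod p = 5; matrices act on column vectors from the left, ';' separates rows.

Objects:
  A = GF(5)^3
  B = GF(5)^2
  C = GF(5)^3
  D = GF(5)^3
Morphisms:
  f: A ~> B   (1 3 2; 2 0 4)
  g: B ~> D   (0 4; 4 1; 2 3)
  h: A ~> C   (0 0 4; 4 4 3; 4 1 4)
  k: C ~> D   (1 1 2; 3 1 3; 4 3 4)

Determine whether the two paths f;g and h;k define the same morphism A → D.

Path 1 = f;g:
  e0=[1,0,0] f~>[1,2] g~>[3,1,3]
  e1=[0,1,0] f~>[3,0] g~>[0,2,1]
  e2=[0,0,1] f~>[2,4] g~>[1,2,1]
  result₁ = (3 0 1; 1 2 2; 3 1 1)
Path 2 = h;k:
  e0=[1,0,0] h~>[0,4,4] k~>[2,1,3]
  e1=[0,1,0] h~>[0,4,1] k~>[1,2,1]
  e2=[0,0,1] h~>[4,3,4] k~>[0,2,1]
  result₂ = (2 1 0; 1 2 2; 3 1 1)
Equal? differ; not commutative

Answer: DOES NOT COMMUTE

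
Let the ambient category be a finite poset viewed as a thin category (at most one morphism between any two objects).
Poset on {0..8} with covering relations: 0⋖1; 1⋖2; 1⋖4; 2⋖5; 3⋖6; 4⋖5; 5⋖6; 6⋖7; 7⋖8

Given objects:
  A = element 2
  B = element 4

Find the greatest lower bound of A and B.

Answer: A∧B = 1

Work:
Common predecessors of 2,4: {0,1}
  0 ⊑ 1
  1 ⊑ 1
glb = 1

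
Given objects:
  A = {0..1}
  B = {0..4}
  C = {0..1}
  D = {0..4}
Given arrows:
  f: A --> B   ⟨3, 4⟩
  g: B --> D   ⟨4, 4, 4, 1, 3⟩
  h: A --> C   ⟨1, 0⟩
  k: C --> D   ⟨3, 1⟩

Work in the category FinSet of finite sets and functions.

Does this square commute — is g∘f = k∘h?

Answer: COMMUTES

Derivation:
Path 1 = f;g:
  0 f-->3 g-->1
  1 f-->4 g-->3
  result₁ = ⟨1, 3⟩
Path 2 = h;k:
  0 h-->1 k-->1
  1 h-->0 k-->3
  result₂ = ⟨1, 3⟩
Equal? same morphism ✓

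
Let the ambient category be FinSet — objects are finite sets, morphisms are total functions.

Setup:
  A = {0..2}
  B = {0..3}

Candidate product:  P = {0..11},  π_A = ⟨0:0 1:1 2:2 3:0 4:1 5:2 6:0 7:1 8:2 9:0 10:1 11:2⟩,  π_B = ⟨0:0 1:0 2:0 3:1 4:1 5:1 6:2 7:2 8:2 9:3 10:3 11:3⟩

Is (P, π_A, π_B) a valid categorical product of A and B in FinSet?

Answer: VALID PRODUCT

Trace:
|A|·|B| = 3·4 = 12;  |P| = 12
Check the pairing map k ↦ (π_A(k), π_B(k)):
  0 : (0,0)
  1 : (1,0)
  2 : (2,0)
  3 : (0,1)
  4 : (1,1)
  5 : (2,1)
  6 : (0,2)
  7 : (1,2)
  8 : (2,2)
  9 : (0,3)
  10 : (1,3)
  11 : (2,3)
distinct pairs in image: 12 / 12 needed
  → bijection onto A×B; projections well-typed.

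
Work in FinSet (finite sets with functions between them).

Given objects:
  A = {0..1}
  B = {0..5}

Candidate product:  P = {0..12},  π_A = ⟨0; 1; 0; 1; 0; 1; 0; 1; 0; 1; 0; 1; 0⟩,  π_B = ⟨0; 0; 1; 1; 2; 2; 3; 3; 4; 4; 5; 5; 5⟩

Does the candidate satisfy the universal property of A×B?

Answer: NOT A VALID PRODUCT — |P|=13 ≠ |A|·|B|=12

Derivation:
|A|·|B| = 2·6 = 12;  |P| = 13
  → cardinalities differ; no bijection possible.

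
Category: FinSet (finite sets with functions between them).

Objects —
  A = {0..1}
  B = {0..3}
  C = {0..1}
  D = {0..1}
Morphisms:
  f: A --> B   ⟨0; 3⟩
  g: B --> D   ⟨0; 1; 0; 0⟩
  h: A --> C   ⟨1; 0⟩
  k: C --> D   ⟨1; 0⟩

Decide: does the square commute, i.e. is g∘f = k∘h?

1) trace f;g:
  0 f-->0 g-->0
  1 f-->3 g-->0
  result₁ = ⟨0; 0⟩
2) trace h;k:
  0 h-->1 k-->0
  1 h-->0 k-->1
  result₂ = ⟨0; 1⟩
Equal? differ; not commutative

Answer: DOES NOT COMMUTE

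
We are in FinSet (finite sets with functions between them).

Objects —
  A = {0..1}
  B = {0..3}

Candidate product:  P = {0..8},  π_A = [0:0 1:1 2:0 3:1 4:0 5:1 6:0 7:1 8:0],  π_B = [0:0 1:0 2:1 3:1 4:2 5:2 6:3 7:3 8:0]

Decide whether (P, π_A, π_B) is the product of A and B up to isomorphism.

|A|·|B| = 2·4 = 8;  |P| = 9
  → cardinalities differ; no bijection possible.

Answer: NOT A VALID PRODUCT — |P|=9 ≠ |A|·|B|=8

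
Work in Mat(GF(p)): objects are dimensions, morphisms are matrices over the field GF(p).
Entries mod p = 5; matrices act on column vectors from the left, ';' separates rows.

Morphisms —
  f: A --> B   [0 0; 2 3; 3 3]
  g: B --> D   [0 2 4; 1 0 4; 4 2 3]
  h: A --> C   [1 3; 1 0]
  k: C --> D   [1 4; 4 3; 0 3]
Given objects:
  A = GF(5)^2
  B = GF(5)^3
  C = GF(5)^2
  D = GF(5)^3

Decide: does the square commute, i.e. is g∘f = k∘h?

Answer: DOES NOT COMMUTE

Work:
Along f;g (path 1):
  e0=⟨1,0⟩ f-->⟨0,2,3⟩ g-->⟨1,2,3⟩
  e1=⟨0,1⟩ f-->⟨0,3,3⟩ g-->⟨3,2,0⟩
  composite₁ = [1 3; 2 2; 3 0]
Along h;k (path 2):
  e0=⟨1,0⟩ h-->⟨1,1⟩ k-->⟨0,2,3⟩
  e1=⟨0,1⟩ h-->⟨3,0⟩ k-->⟨3,2,0⟩
  composite₂ = [0 3; 2 2; 3 0]
Equal? differ; not commutative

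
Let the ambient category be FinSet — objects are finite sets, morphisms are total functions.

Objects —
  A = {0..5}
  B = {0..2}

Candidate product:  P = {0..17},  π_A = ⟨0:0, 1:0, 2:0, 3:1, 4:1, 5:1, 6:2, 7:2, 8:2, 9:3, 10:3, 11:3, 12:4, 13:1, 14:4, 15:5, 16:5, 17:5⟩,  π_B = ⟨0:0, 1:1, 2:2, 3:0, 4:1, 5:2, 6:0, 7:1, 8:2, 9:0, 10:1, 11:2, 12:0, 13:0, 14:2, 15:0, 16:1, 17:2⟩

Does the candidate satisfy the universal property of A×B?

|A|·|B| = 6·3 = 18;  |P| = 18
Check the pairing map k ↦ (π_A(k), π_B(k)):
  0 : (0,0)
  1 : (0,1)
  2 : (0,2)
  3 : (1,0)
  4 : (1,1)
  5 : (1,2)
  6 : (2,0)
  7 : (2,1)
  8 : (2,2)
  9 : (3,0)
  10 : (3,1)
  11 : (3,2)
  12 : (4,0)
  13 : (1,0)  ✗ repeats pair of k=3
  14 : (4,2)
  15 : (5,0)
  16 : (5,1)
  17 : (5,2)
distinct pairs in image: 17 / 18 needed
  → (1,0) hit at k=3 and k=13

Answer: NOT A VALID PRODUCT — duplicate pair at indices 3,13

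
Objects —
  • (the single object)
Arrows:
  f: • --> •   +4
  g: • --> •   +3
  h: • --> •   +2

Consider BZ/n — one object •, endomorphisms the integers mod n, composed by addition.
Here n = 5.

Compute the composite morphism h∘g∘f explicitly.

Answer: +4

Work:
  0 +4≡4 +3≡2 +2≡4  (mod 5)
result: +4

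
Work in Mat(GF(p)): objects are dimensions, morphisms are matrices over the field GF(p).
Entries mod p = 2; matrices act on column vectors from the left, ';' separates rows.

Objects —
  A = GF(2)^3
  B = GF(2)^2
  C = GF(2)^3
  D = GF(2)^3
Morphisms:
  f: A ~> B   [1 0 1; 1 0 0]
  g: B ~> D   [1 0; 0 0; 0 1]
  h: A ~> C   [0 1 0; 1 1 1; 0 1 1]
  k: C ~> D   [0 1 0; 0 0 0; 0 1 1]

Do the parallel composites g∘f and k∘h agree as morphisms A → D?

Path 1 = f;g:
  e0=⟨1,0,0⟩ f~>⟨1,1⟩ g~>⟨1,0,1⟩
  e1=⟨0,1,0⟩ f~>⟨0,0⟩ g~>⟨0,0,0⟩
  e2=⟨0,0,1⟩ f~>⟨1,0⟩ g~>⟨1,0,0⟩
  result₁ = [1 0 1; 0 0 0; 1 0 0]
Path 2 = h;k:
  e0=⟨1,0,0⟩ h~>⟨0,1,0⟩ k~>⟨1,0,1⟩
  e1=⟨0,1,0⟩ h~>⟨1,1,1⟩ k~>⟨1,0,0⟩
  e2=⟨0,0,1⟩ h~>⟨0,1,1⟩ k~>⟨1,0,0⟩
  result₂ = [1 1 1; 0 0 0; 1 0 0]
Equal? differ; not commutative

Answer: DOES NOT COMMUTE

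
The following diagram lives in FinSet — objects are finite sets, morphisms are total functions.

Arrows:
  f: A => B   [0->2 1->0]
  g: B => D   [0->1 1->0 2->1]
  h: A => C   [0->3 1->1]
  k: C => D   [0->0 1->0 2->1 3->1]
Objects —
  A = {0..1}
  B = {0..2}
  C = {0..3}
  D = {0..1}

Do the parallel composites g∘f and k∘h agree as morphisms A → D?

1) trace f;g:
  0 f=>2 g=>1
  1 f=>0 g=>1
  composite₁ = [0->1 1->1]
2) trace h;k:
  0 h=>3 k=>1
  1 h=>1 k=>0
  composite₂ = [0->1 1->0]
Equal? distinct morphisms ✗

Answer: DOES NOT COMMUTE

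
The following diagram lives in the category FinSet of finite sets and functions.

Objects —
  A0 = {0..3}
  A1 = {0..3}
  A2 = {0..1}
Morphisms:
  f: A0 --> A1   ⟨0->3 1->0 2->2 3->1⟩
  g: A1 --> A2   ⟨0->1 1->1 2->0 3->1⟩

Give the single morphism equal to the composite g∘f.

  0 f-->3 g-->1
  1 f-->0 g-->1
  2 f-->2 g-->0
  3 f-->1 g-->1
result: ⟨0->1 1->1 2->0 3->1⟩

Answer: ⟨0->1 1->1 2->0 3->1⟩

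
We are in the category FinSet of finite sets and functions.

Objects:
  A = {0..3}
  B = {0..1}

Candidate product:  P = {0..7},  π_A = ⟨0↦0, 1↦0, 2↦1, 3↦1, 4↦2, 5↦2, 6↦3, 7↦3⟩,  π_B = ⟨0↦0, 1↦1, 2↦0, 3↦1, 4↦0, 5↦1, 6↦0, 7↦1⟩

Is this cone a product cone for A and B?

|A|·|B| = 4·2 = 8;  |P| = 8
Check the pairing map k ↦ (π_A(k), π_B(k)):
  0 ↦ (0,0)
  1 ↦ (0,1)
  2 ↦ (1,0)
  3 ↦ (1,1)
  4 ↦ (2,0)
  5 ↦ (2,1)
  6 ↦ (3,0)
  7 ↦ (3,1)
distinct pairs in image: 8 / 8 needed
  → bijection onto A×B; projections well-typed.

Answer: VALID PRODUCT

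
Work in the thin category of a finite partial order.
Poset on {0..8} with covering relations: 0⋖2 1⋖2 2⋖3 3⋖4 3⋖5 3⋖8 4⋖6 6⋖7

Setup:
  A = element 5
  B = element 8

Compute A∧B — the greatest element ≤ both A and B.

{x : x<=A ∧ x<=B} = {0,1,2,3}  (A=5, B=8)
  0 <= 3
  1 <= 3
  2 <= 3
  3 <= 3
glb = 3

Answer: A∧B = 3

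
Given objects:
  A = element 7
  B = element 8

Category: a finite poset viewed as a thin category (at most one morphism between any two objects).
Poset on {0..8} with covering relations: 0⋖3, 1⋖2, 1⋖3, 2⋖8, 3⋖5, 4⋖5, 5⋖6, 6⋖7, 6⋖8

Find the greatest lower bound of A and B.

Answer: A∧B = 6

Derivation:
Common predecessors of 7,8: {0,1,3,4,5,6}
  0 ≤ 6
  1 ≤ 6
  3 ≤ 6
  4 ≤ 6
  5 ≤ 6
  6 ≤ 6
glb = 6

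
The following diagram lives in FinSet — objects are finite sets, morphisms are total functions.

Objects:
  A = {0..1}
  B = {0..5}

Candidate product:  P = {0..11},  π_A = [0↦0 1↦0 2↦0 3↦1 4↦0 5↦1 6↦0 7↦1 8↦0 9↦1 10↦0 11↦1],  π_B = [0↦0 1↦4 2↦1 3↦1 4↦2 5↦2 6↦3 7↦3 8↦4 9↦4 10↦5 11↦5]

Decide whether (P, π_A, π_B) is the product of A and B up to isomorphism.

|A|·|B| = 2·6 = 12;  |P| = 12
Check the pairing map k ↦ (π_A(k), π_B(k)):
  0 ↦ (0,0)
  1 ↦ (0,4)
  2 ↦ (0,1)
  3 ↦ (1,1)
  4 ↦ (0,2)
  5 ↦ (1,2)
  6 ↦ (0,3)
  7 ↦ (1,3)
  8 ↦ (0,4)  ✗ repeats pair of k=1
  9 ↦ (1,4)
  10 ↦ (0,5)
  11 ↦ (1,5)
distinct pairs in image: 11 / 12 needed
  → (0,4) hit at k=1 and k=8

Answer: NOT A VALID PRODUCT — duplicate pair at indices 8,1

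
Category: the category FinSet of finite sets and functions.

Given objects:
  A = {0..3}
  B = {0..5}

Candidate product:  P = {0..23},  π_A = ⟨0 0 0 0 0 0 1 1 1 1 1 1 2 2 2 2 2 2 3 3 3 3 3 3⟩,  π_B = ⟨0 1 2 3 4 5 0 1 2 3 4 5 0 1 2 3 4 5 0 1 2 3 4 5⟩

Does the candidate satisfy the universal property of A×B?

Answer: VALID PRODUCT

Derivation:
|A|·|B| = 4·6 = 24;  |P| = 24
Check the pairing map k ↦ (π_A(k), π_B(k)):
  0 ↦ (0,0)
  1 ↦ (0,1)
  2 ↦ (0,2)
  3 ↦ (0,3)
  4 ↦ (0,4)
  5 ↦ (0,5)
  6 ↦ (1,0)
  7 ↦ (1,1)
  8 ↦ (1,2)
  9 ↦ (1,3)
  10 ↦ (1,4)
  11 ↦ (1,5)
  12 ↦ (2,0)
  13 ↦ (2,1)
  14 ↦ (2,2)
  15 ↦ (2,3)
  16 ↦ (2,4)
  17 ↦ (2,5)
  18 ↦ (3,0)
  19 ↦ (3,1)
  20 ↦ (3,2)
  21 ↦ (3,3)
  22 ↦ (3,4)
  23 ↦ (3,5)
distinct pairs in image: 24 / 24 needed
  → bijection onto A×B; projections well-typed.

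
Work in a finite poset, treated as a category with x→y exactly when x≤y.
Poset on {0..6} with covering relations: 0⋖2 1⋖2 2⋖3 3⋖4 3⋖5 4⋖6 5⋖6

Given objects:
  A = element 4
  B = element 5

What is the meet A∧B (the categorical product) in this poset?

Answer: A∧B = 3

Work:
{x : x⊑A ∧ x⊑B} = {0,1,2,3}  (A=4, B=5)
  0 ⊑ 3
  1 ⊑ 3
  2 ⊑ 3
  3 ⊑ 3
glb = 3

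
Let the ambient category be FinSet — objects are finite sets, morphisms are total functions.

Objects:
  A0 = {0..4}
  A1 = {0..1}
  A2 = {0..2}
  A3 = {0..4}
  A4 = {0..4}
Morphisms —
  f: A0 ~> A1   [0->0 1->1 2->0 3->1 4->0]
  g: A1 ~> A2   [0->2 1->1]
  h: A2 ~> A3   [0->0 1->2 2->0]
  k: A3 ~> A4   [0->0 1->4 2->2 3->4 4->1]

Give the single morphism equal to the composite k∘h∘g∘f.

Answer: [0->0 1->2 2->0 3->2 4->0]

Derivation:
  0 f~>0 g~>2 h~>0 k~>0
  1 f~>1 g~>1 h~>2 k~>2
  2 f~>0 g~>2 h~>0 k~>0
  3 f~>1 g~>1 h~>2 k~>2
  4 f~>0 g~>2 h~>0 k~>0
result: [0->0 1->2 2->0 3->2 4->0]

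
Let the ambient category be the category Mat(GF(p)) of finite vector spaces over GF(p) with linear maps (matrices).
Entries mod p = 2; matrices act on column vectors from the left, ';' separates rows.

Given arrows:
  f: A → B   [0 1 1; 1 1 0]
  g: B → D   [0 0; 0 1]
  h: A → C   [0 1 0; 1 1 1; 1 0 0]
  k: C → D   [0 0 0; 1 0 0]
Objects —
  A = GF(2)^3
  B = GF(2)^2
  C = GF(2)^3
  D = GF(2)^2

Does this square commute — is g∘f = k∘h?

Along f;g (path 1):
  e0=⟨1,0,0⟩ f→⟨0,1⟩ g→⟨0,1⟩
  e1=⟨0,1,0⟩ f→⟨1,1⟩ g→⟨0,1⟩
  e2=⟨0,0,1⟩ f→⟨1,0⟩ g→⟨0,0⟩
  composite₁ = [0 0 0; 1 1 0]
Along h;k (path 2):
  e0=⟨1,0,0⟩ h→⟨0,1,1⟩ k→⟨0,0⟩
  e1=⟨0,1,0⟩ h→⟨1,1,0⟩ k→⟨0,1⟩
  e2=⟨0,0,1⟩ h→⟨0,1,0⟩ k→⟨0,0⟩
  composite₂ = [0 0 0; 0 1 0]
Equal? distinct morphisms ✗

Answer: DOES NOT COMMUTE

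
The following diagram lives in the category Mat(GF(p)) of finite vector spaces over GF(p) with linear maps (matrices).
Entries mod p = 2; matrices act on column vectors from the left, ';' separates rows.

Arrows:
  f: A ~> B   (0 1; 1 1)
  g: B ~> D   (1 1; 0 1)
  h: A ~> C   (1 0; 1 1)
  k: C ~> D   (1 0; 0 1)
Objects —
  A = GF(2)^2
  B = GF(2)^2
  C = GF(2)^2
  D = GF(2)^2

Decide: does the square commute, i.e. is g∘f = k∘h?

Answer: COMMUTES

Trace:
1) trace f;g:
  e0=[1,0] f~>[0,1] g~>[1,1]
  e1=[0,1] f~>[1,1] g~>[0,1]
  result₁ = (1 0; 1 1)
2) trace h;k:
  e0=[1,0] h~>[1,1] k~>[1,1]
  e1=[0,1] h~>[0,1] k~>[0,1]
  result₂ = (1 0; 1 1)
Equal? same morphism ✓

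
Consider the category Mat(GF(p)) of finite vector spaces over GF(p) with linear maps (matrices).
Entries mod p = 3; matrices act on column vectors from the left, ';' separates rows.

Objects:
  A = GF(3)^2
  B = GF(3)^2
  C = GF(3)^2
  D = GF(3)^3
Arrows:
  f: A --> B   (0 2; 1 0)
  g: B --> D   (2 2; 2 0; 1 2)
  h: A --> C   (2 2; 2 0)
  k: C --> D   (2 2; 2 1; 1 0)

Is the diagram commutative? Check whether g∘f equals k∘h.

1) trace f;g:
  e0=⟨1,0⟩ f-->⟨0,1⟩ g-->⟨2,0,2⟩
  e1=⟨0,1⟩ f-->⟨2,0⟩ g-->⟨1,1,2⟩
  composite₁ = (2 1; 0 1; 2 2)
2) trace h;k:
  e0=⟨1,0⟩ h-->⟨2,2⟩ k-->⟨2,0,2⟩
  e1=⟨0,1⟩ h-->⟨2,0⟩ k-->⟨1,1,2⟩
  composite₂ = (2 1; 0 1; 2 2)
Equal? YES — commutes

Answer: COMMUTES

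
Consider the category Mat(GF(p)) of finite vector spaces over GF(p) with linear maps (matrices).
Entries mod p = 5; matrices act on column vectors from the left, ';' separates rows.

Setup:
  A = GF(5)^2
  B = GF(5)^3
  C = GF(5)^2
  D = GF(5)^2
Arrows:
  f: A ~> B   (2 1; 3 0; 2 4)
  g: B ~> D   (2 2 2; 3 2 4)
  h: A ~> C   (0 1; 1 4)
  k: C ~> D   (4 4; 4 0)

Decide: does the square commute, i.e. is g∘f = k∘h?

Answer: COMMUTES

Trace:
Along f;g (path 1):
  e0=[1,0] f~>[2,3,2] g~>[4,0]
  e1=[0,1] f~>[1,0,4] g~>[0,4]
  composite₁ = (4 0; 0 4)
Along h;k (path 2):
  e0=[1,0] h~>[0,1] k~>[4,0]
  e1=[0,1] h~>[1,4] k~>[0,4]
  composite₂ = (4 0; 0 4)
Equal? equal; square commutes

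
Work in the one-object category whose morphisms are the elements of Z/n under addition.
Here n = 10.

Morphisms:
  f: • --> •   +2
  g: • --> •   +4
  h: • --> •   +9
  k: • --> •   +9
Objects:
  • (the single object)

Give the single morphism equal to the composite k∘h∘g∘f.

  0 +2≡2 +4≡6 +9≡5 +9≡4  (mod 10)
composite: +4

Answer: +4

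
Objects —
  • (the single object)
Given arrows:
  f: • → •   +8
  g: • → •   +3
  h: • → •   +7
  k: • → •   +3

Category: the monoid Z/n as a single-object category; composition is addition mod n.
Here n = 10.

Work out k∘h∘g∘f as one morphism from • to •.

  0 +8≡8 +3≡1 +7≡8 +3≡1  (mod 10)
result: +1

Answer: +1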